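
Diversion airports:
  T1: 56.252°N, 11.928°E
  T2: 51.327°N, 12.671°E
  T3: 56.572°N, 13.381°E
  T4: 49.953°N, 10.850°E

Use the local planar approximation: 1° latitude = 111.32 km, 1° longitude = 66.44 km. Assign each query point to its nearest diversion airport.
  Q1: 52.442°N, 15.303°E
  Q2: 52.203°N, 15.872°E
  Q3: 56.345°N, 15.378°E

Q1 at 52.442°N, 15.303°E:
  T1: 479.757 km
  T2: 214.443 km
  T3: 477.156 km
  T4: 405.342 km
  → nearest: T2 (214.443 km)
Q2 at 52.203°N, 15.872°E:
  T1: 521.370 km
  T2: 233.965 km
  T3: 513.745 km
  T4: 417.211 km
  → nearest: T2 (233.965 km)
Q3 at 56.345°N, 15.378°E:
  T1: 229.452 km
  T2: 586.843 km
  T3: 135.066 km
  T4: 772.541 km
  → nearest: T3 (135.066 km)

Q1→T2; Q2→T2; Q3→T3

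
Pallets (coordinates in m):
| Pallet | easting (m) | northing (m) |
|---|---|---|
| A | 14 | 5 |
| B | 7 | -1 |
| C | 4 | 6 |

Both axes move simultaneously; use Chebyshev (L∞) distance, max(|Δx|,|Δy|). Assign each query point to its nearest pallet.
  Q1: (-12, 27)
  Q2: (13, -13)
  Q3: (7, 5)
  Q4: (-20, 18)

Q1 at (-12, 27):
  A: max(|26|, |-22|) = 26 m
  B: max(|19|, |-28|) = 28 m
  C: max(|16|, |-21|) = 21 m
  → nearest: C (21 m)
Q2 at (13, -13):
  A: max(|1|, |18|) = 18 m
  B: max(|-6|, |12|) = 12 m
  C: max(|-9|, |19|) = 19 m
  → nearest: B (12 m)
Q3 at (7, 5):
  A: max(|7|, |0|) = 7 m
  B: max(|0|, |-6|) = 6 m
  C: max(|-3|, |1|) = 3 m
  → nearest: C (3 m)
Q4 at (-20, 18):
  A: max(|34|, |-13|) = 34 m
  B: max(|27|, |-19|) = 27 m
  C: max(|24|, |-12|) = 24 m
  → nearest: C (24 m)

Q1→C; Q2→B; Q3→C; Q4→C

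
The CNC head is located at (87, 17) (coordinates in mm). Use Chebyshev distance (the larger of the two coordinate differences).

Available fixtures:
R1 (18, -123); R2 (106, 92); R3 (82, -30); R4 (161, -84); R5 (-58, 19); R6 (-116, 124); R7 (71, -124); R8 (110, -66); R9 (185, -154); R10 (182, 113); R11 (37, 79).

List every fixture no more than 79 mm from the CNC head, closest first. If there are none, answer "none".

R3, R11, R2

Distances from (87, 17):
R1: max(|-69|, |-140|) = 140 mm
R2: max(|19|, |75|) = 75 mm
R3: max(|-5|, |-47|) = 47 mm
R4: max(|74|, |-101|) = 101 mm
R5: max(|-145|, |2|) = 145 mm
R6: max(|-203|, |107|) = 203 mm
R7: max(|-16|, |-141|) = 141 mm
R8: max(|23|, |-83|) = 83 mm
R9: max(|98|, |-171|) = 171 mm
R10: max(|95|, |96|) = 96 mm
R11: max(|-50|, |62|) = 62 mm
Threshold 79 mm: R3 (47 mm), R11 (62 mm), R2 (75 mm) are within range.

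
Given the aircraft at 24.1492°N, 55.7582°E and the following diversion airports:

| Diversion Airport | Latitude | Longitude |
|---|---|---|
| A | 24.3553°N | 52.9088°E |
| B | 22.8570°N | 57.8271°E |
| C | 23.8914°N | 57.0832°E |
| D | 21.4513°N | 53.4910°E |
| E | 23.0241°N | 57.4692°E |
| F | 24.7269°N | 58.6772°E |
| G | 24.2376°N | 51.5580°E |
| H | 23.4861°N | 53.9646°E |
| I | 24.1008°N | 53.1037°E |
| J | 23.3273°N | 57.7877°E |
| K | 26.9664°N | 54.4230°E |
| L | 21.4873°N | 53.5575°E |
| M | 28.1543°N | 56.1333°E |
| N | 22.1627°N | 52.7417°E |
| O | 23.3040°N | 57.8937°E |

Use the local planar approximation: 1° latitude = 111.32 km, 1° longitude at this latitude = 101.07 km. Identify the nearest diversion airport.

C

Distances from 24.1492°N, 55.7582°E:
A: √((0.2061·111.32)² + (-2.8494·101.07)²) = √(526.383635 + 82937.582332) = 288.9013 km
B: √((-1.2922·111.32)² + (2.0689·101.07)²) = √(20692.161946 + 43724.366972) = 253.8041 km
C: √((-0.2578·111.32)² + (1.3250·101.07)²) = √(823.592193 + 17933.963765) = 136.9582 km
D: √((-2.6979·111.32)² + (-2.2672·101.07)²) = √(90198.245851 + 52507.845320) = 377.7646 km
E: √((-1.1251·111.32)² + (1.7110·101.07)²) = √(15686.593581 + 29905.051213) = 213.5220 km
F: √((0.5777·111.32)² + (2.9190·101.07)²) = √(4135.720022 + 87038.765244) = 301.9511 km
G: √((0.0884·111.32)² + (-4.2002·101.07)²) = √(96.839140 + 180212.317888) = 424.6283 km
H: √((-0.6631·111.32)² + (-1.7936·101.07)²) = √(5448.844965 + 32862.130950) = 195.7319 km
I: √((-0.0484·111.32)² + (-2.6545·101.07)²) = √(29.029337 + 71979.693123) = 268.3444 km
J: √((-0.8219·111.32)² + (2.0295·101.07)²) = √(8371.135201 + 42074.856428) = 224.6019 km
K: √((2.8172·111.32)² + (-1.3352·101.07)²) = √(98351.673663 + 18211.141915) = 341.4130 km
L: √((-2.6619·111.32)² + (-2.2007·101.07)²) = √(87807.147276 + 49472.768968) = 370.5130 km
M: √((4.0051·111.32)² + (0.3751·101.07)²) = √(198780.200130 + 1437.270990) = 447.4567 km
N: √((-1.9865·111.32)² + (-3.0165·101.07)²) = √(48901.652378 + 92950.384518) = 376.6325 km
O: √((-0.8452·111.32)² + (2.1355·101.07)²) = √(8852.488517 + 46584.740750) = 235.4511 km
Minimum: C at 136.9582 km.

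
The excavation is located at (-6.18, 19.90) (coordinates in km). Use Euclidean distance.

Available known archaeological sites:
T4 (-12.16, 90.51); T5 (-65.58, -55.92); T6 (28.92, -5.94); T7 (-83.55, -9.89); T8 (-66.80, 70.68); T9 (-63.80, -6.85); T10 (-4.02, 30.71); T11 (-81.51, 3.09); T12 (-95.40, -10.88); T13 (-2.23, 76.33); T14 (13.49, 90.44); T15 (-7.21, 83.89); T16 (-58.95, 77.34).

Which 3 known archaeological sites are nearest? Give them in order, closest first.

Distances from (-6.18, 19.90):
T4: √((-5.98)² + (70.61)²) = √(35.7604 + 4985.7721) = 70.86 km
T5: √((-59.40)² + (-75.82)²) = √(3528.3600 + 5748.6724) = 96.32 km
T6: √((35.10)² + (-25.84)²) = √(1232.0100 + 667.7056) = 43.59 km
T7: √((-77.37)² + (-29.79)²) = √(5986.1169 + 887.4441) = 82.91 km
T8: √((-60.62)² + (50.78)²) = √(3674.7844 + 2578.6084) = 79.08 km
T9: √((-57.62)² + (-26.75)²) = √(3320.0644 + 715.5625) = 63.53 km
T10: √((2.16)² + (10.81)²) = √(4.6656 + 116.8561) = 11.02 km
T11: √((-75.33)² + (-16.81)²) = √(5674.6089 + 282.5761) = 77.18 km
T12: √((-89.22)² + (-30.78)²) = √(7960.2084 + 947.4084) = 94.38 km
T13: √((3.95)² + (56.43)²) = √(15.6025 + 3184.3449) = 56.57 km
T14: √((19.67)² + (70.54)²) = √(386.9089 + 4975.8916) = 73.23 km
T15: √((-1.03)² + (63.99)²) = √(1.0609 + 4094.7201) = 64.00 km
T16: √((-52.77)² + (57.44)²) = √(2784.6729 + 3299.3536) = 78.00 km
Sorted: T10 (11.02 km) < T6 (43.59 km) < T13 (56.57 km) < T9 (63.53 km) < T15 (64.00 km) < …

T10, T6, T13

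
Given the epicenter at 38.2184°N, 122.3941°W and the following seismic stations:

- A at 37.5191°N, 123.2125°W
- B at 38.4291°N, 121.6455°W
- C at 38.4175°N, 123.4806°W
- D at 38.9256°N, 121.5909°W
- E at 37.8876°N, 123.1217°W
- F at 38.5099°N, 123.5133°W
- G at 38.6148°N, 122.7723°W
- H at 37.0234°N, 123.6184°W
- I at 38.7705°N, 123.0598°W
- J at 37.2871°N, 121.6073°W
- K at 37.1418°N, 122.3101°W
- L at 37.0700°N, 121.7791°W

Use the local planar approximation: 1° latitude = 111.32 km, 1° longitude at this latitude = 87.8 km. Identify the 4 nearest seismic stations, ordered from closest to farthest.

Distances from 38.2184°N, 122.3941°W:
A: √((-0.6993·111.32)² + (-0.8184·87.8)²) = √(6060.011549 + 5163.215754) = 105.9397 km
B: √((0.2107·111.32)² + (0.7486·87.8)²) = √(550.142842 + 4320.049045) = 69.7868 km
C: √((0.1991·111.32)² + (-1.0865·87.8)²) = √(491.234562 + 9100.148788) = 97.9356 km
D: √((0.7072·111.32)² + (0.8032·87.8)²) = √(6197.704980 + 4973.205799) = 105.6925 km
E: √((-0.3308·111.32)² + (-0.7276·87.8)²) = √(1356.055290 + 4081.073464) = 73.7369 km
F: √((0.2915·111.32)² + (-1.1192·87.8)²) = √(1052.988222 + 9656.159588) = 103.4850 km
G: √((0.3964·111.32)² + (-0.3782·87.8)²) = √(1947.214016 + 1102.635780) = 55.2254 km
H: √((-1.1950·111.32)² + (-1.2243·87.8)²) = √(17696.289151 + 11554.861142) = 171.0297 km
I: √((0.5521·111.32)² + (-0.6657·87.8)²) = √(3777.303574 + 3416.222476) = 84.8147 km
J: √((-0.9313·111.32)² + (0.7868·87.8)²) = √(10747.949105 + 4772.190087) = 124.5799 km
K: √((-1.0766·111.32)² + (0.0840·87.8)²) = √(14363.330255 + 54.393575) = 120.0738 km
L: √((-1.1484·111.32)² + (0.6150·87.8)²) = √(16343.036964 + 2915.676009) = 138.7758 km
Sorted: G (55.2254 km) < B (69.7868 km) < E (73.7369 km) < I (84.8147 km) < C (97.9356 km) < F (103.4850 km) < …

G, B, E, I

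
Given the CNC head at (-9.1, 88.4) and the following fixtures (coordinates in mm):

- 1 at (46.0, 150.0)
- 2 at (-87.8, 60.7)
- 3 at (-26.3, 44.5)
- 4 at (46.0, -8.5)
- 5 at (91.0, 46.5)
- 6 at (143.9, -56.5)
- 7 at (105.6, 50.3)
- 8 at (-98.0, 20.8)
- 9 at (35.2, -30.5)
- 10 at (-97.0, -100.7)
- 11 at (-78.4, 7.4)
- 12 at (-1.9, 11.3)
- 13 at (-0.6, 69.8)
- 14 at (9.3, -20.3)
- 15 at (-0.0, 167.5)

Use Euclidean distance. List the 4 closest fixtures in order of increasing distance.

13, 3, 12, 15

Distances from (-9.1, 88.4):
1: √((55.1)² + (61.6)²) = √(3036.010 + 3794.560) = 82.6 mm
2: √((-78.7)² + (-27.7)²) = √(6193.690 + 767.290) = 83.4 mm
3: √((-17.2)² + (-43.9)²) = √(295.840 + 1927.210) = 47.1 mm
4: √((55.1)² + (-96.9)²) = √(3036.010 + 9389.610) = 111.5 mm
5: √((100.1)² + (-41.9)²) = √(10020.010 + 1755.610) = 108.5 mm
6: √((153.0)² + (-144.9)²) = √(23409.000 + 20996.010) = 210.7 mm
7: √((114.7)² + (-38.1)²) = √(13156.090 + 1451.610) = 120.9 mm
8: √((-88.9)² + (-67.6)²) = √(7903.210 + 4569.760) = 111.7 mm
9: √((44.3)² + (-118.9)²) = √(1962.490 + 14137.210) = 126.9 mm
10: √((-87.9)² + (-189.1)²) = √(7726.410 + 35758.810) = 208.5 mm
11: √((-69.3)² + (-81.0)²) = √(4802.490 + 6561.000) = 106.6 mm
12: √((7.2)² + (-77.1)²) = √(51.840 + 5944.410) = 77.4 mm
13: √((8.5)² + (-18.6)²) = √(72.250 + 345.960) = 20.5 mm
14: √((18.4)² + (-108.7)²) = √(338.560 + 11815.690) = 110.2 mm
15: √((9.1)² + (79.1)²) = √(82.810 + 6256.810) = 79.6 mm
Sorted: 13 (20.5 mm) < 3 (47.1 mm) < 12 (77.4 mm) < 15 (79.6 mm) < 1 (82.6 mm) < 2 (83.4 mm) < …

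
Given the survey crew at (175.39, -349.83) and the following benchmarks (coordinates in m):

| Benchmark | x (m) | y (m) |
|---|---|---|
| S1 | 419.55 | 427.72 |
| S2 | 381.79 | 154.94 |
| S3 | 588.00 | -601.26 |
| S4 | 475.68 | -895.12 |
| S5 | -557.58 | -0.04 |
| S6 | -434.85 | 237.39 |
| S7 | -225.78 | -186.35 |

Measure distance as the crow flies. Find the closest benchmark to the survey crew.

Distances from (175.39, -349.83):
S1: 814.98 m
S2: 545.34 m
S3: 483.18 m
S4: 622.51 m
S5: 812.16 m
S6: 846.89 m
S7: 433.20 m
Minimum: S7 at 433.20 m.

S7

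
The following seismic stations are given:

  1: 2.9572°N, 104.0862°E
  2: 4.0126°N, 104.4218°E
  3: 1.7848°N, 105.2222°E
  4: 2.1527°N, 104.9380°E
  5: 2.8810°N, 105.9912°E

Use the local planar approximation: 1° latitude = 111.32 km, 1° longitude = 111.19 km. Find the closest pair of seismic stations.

Pairwise distances:
1–2: √((1.0554·111.32)² + (0.3356·111.19)²) = √(13803.225246 + 1392.436390) = 123.2707 km
1–3: √((-1.1724·111.32)² + (1.1360·111.19)²) = √(17033.269382 + 15954.680924) = 181.6259 km
1–4: √((-0.8045·111.32)² + (0.8518·111.19)²) = √(8020.445502 + 8970.295130) = 130.3485 km
1–5: √((-0.0762·111.32)² + (1.9050·111.19)²) = √(71.954231 + 44866.420307) = 211.9867 km
2–3: √((-2.2278·111.32)² + (0.8004·111.19)²) = √(61503.353218 + 7920.372740) = 263.4838 km
2–4: √((-1.8599·111.32)² + (0.5162·111.19)²) = √(42867.246094 + 3294.332728) = 214.8525 km
2–5: √((-1.1316·111.32)² + (1.5694·111.19)²) = √(15868.368341 + 30450.803517) = 215.2189 km
3–4: √((0.3679·111.32)² + (-0.2842·111.19)²) = √(1677.281555 + 998.572514) = 51.7287 km
3–5: √((1.0962·111.32)² + (0.7690·111.19)²) = √(14891.072936 + 7311.123836) = 149.0040 km
4–5: √((0.7283·111.32)² + (1.0532·111.19)²) = √(6573.051201 + 13713.653162) = 142.4314 km
Closest pair: 3–4 at 51.7287 km.

3 and 4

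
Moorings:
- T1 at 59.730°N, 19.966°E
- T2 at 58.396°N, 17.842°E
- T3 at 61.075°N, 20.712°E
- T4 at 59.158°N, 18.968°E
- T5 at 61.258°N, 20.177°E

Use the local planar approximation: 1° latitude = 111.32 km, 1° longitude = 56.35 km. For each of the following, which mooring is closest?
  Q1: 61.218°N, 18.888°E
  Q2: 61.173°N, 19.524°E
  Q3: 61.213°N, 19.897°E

Q1 at 61.218°N, 18.888°E:
  T1: √((-1.488·111.32)² + (1.078·56.35)²) = √(27437.98774 + 3689.99147) = 176.431 km
  T2: √((-2.822·111.32)² + (-1.046·56.35)²) = √(98687.10616 + 3474.17115) = 319.627 km
  T3: √((-0.143·111.32)² + (1.824·56.35)²) = √(253.40692 + 10564.22175) = 104.008 km
  T4: √((-2.060·111.32)² + (0.080·56.35)²) = √(52587.29549 + 20.32206) = 229.364 km
  T5: √((0.040·111.32)² + (1.289·56.35)²) = √(19.82743 + 5275.86502) = 72.772 km
  → nearest: T5 (72.772 km)
Q2 at 61.173°N, 19.524°E:
  T1: √((-1.443·111.32)² + (0.442·56.35)²) = √(25803.52612 + 620.34370) = 162.554 km
  T2: √((-2.777·111.32)² + (-1.682·56.35)²) = √(95564.84392 + 8983.38109) = 323.339 km
  T3: √((-0.098·111.32)² + (1.188·56.35)²) = √(119.01414 + 4481.47236) = 67.827 km
  T4: √((-2.015·111.32)² + (-0.556·56.35)²) = √(50314.88638 + 981.60650) = 226.487 km
  T5: √((0.085·111.32)² + (0.653·56.35)²) = √(89.53323 + 1353.98609) = 37.994 km
  → nearest: T5 (37.994 km)
Q3 at 61.213°N, 19.897°E:
  T1: √((-1.483·111.32)² + (0.069·56.35)²) = √(27253.90247 + 15.11771) = 165.133 km
  T2: √((-2.817·111.32)² + (-2.055·56.35)²) = √(98337.70970 + 13409.46630) = 334.286 km
  T3: √((-0.138·111.32)² + (0.815·56.35)²) = √(235.99596 + 2109.12859) = 48.426 km
  T4: √((-2.055·111.32)² + (-0.929·56.35)²) = √(52332.32716 + 2740.43351) = 234.676 km
  T5: √((0.045·111.32)² + (0.280·56.35)²) = √(25.09409 + 248.94528) = 16.554 km
  → nearest: T5 (16.554 km)

Q1→T5; Q2→T5; Q3→T5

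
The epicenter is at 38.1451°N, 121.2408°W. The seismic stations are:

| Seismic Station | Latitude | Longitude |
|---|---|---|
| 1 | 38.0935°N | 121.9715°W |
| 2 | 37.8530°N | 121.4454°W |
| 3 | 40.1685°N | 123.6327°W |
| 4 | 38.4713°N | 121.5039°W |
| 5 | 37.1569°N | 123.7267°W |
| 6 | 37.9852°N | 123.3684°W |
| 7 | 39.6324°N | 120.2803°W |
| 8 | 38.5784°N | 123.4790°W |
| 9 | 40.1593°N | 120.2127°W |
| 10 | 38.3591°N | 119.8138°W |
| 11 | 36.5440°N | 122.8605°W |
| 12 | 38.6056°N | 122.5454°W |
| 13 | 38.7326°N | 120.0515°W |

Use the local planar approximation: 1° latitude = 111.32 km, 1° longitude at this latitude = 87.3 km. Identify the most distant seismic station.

3

Distances from 38.1451°N, 121.2408°W:
1: √((-0.0516·111.32)² + (-0.7307·87.3)²) = √(32.994823 + 4069.178134) = 64.0482 km
2: √((-0.2921·111.32)² + (-0.2046·87.3)²) = √(1057.327455 + 319.036040) = 37.0994 km
3: √((2.0234·111.32)² + (-2.3919·87.3)²) = √(50735.259570 + 43602.814678) = 307.1450 km
4: √((0.3262·111.32)² + (-0.2631·87.3)²) = √(1318.603757 + 527.557964) = 42.9670 km
5: √((-0.9882·111.32)² + (-2.4859·87.3)²) = √(12101.413321 + 47097.276744) = 243.3078 km
6: √((-0.1599·111.32)² + (-2.1276·87.3)²) = √(316.842421 + 34499.154431) = 186.5905 km
7: √((1.4873·111.32)² + (0.9605·87.3)²) = √(27412.178503 + 7031.099208) = 185.5890 km
8: √((0.4333·111.32)² + (-2.2382·87.3)²) = √(2326.610980 + 38179.151314) = 201.2604 km
9: √((2.0142·111.32)² + (1.0281·87.3)²) = √(50274.942040 + 8055.624345) = 241.5172 km
10: √((0.2140·111.32)² + (1.4270·87.3)²) = √(567.510553 + 15519.453844) = 126.8344 km
11: √((-1.6011·111.32)² + (-1.6197·87.3)²) = √(31767.519880 + 19993.906268) = 227.5114 km
12: √((0.4605·111.32)² + (-1.3046·87.3)²) = √(2627.880815 + 12971.291995) = 124.8966 km
13: √((0.5875·111.32)² + (1.1893·87.3)²) = √(4277.225400 + 10779.815434) = 122.7071 km
Maximum: 3 at 307.1450 km.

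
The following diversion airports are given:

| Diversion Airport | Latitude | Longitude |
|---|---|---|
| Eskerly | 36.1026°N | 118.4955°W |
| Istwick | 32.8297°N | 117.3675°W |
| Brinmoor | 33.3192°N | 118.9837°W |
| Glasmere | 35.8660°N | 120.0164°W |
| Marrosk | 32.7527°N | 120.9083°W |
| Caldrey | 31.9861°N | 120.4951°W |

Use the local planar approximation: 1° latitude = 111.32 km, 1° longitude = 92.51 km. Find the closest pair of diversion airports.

Pairwise distances:
Eskerly–Istwick: 378.9885 km
Eskerly–Brinmoor: 313.1223 km
Eskerly–Glasmere: 143.1425 km
Eskerly–Marrosk: 434.6083 km
Eskerly–Caldrey: 494.1767 km
Istwick–Brinmoor: 159.1349 km
Istwick–Glasmere: 417.4853 km
Istwick–Marrosk: 327.6715 km
Istwick–Caldrey: 304.1929 km
Brinmoor–Glasmere: 299.1734 km
Brinmoor–Marrosk: 188.8832 km
Brinmoor–Caldrey: 203.8928 km
Glasmere–Marrosk: 356.2589 km
Glasmere–Caldrey: 434.1748 km
Marrosk–Caldrey: 93.5079 km
Closest pair: Marrosk–Caldrey at 93.5079 km.

Marrosk and Caldrey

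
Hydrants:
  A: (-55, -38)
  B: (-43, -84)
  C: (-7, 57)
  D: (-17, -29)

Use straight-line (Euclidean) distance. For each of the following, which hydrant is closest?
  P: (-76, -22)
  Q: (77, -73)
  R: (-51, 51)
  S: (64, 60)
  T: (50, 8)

P→A; Q→D; R→C; S→C; T→C

P at (-76, -22):
  A: √((21)² + (-16)²) = √(441.000 + 256.000) = 26.4
  B: √((33)² + (-62)²) = √(1089.000 + 3844.000) = 70.2
  C: √((69)² + (79)²) = √(4761.000 + 6241.000) = 104.9
  D: √((59)² + (-7)²) = √(3481.000 + 49.000) = 59.4
  → nearest: A (26.4)
Q at (77, -73):
  A: √((-132)² + (35)²) = √(17424.000 + 1225.000) = 136.6
  B: √((-120)² + (-11)²) = √(14400.000 + 121.000) = 120.5
  C: √((-84)² + (130)²) = √(7056.000 + 16900.000) = 154.8
  D: √((-94)² + (44)²) = √(8836.000 + 1936.000) = 103.8
  → nearest: D (103.8)
R at (-51, 51):
  A: √((-4)² + (-89)²) = √(16.000 + 7921.000) = 89.1
  B: √((8)² + (-135)²) = √(64.000 + 18225.000) = 135.2
  C: √((44)² + (6)²) = √(1936.000 + 36.000) = 44.4
  D: √((34)² + (-80)²) = √(1156.000 + 6400.000) = 86.9
  → nearest: C (44.4)
S at (64, 60):
  A: √((-119)² + (-98)²) = √(14161.000 + 9604.000) = 154.2
  B: √((-107)² + (-144)²) = √(11449.000 + 20736.000) = 179.4
  C: √((-71)² + (-3)²) = √(5041.000 + 9.000) = 71.1
  D: √((-81)² + (-89)²) = √(6561.000 + 7921.000) = 120.3
  → nearest: C (71.1)
T at (50, 8):
  A: √((-105)² + (-46)²) = √(11025.000 + 2116.000) = 114.6
  B: √((-93)² + (-92)²) = √(8649.000 + 8464.000) = 130.8
  C: √((-57)² + (49)²) = √(3249.000 + 2401.000) = 75.2
  D: √((-67)² + (-37)²) = √(4489.000 + 1369.000) = 76.5
  → nearest: C (75.2)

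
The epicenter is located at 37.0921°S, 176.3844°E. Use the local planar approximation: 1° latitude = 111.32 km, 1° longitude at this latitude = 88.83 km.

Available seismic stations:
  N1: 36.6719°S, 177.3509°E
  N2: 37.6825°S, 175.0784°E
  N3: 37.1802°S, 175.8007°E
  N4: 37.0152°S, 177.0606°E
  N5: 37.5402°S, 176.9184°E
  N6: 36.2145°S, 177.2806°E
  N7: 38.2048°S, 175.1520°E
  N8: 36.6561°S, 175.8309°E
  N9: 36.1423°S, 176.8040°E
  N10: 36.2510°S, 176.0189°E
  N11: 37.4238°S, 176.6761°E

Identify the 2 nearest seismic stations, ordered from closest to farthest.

N11, N3

Distances from 37.0921°S, 176.3844°E:
N1: 97.7701 km
N2: 133.3354 km
N3: 52.7694 km
N4: 60.6738 km
N5: 68.8358 km
N6: 126.0233 km
N7: 165.3097 km
N8: 69.0878 km
N9: 112.1092 km
N10: 99.1007 km
N11: 45.1094 km
Sorted: N11 (45.1094 km) < N3 (52.7694 km) < N4 (60.6738 km) < N5 (68.8358 km) < …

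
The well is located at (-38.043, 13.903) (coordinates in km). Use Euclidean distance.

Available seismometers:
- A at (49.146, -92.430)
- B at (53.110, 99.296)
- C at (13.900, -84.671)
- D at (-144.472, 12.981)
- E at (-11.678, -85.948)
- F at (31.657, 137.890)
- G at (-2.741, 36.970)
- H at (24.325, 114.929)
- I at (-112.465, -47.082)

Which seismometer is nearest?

Distances from (-38.043, 13.903):
A: 137.509 km
B: 124.903 km
C: 111.422 km
D: 106.433 km
E: 103.273 km
F: 142.235 km
G: 42.170 km
H: 118.727 km
I: 96.217 km
Minimum: G at 42.170 km.

G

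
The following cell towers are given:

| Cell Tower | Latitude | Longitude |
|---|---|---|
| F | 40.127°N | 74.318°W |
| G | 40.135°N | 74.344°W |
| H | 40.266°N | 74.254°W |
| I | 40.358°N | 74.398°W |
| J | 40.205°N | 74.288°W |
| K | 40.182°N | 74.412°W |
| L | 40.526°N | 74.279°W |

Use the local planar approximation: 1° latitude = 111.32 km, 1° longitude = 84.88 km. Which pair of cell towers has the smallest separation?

F and G

Pairwise distances:
F–G: 2.380 km
F–H: 16.399 km
F–I: 26.596 km
F–J: 9.049 km
F–K: 10.057 km
F–L: 44.540 km
G–H: 16.463 km
G–I: 25.244 km
G–J: 9.128 km
G–K: 7.790 km
G–L: 43.874 km
H–I: 15.946 km
H–J: 7.378 km
H–K: 16.349 km
H–L: 29.021 km
I–J: 19.423 km
I–K: 19.628 km
I–L: 21.255 km
J–K: 10.832 km
J–L: 35.742 km
K–L: 39.923 km
Closest pair: F–G at 2.380 km.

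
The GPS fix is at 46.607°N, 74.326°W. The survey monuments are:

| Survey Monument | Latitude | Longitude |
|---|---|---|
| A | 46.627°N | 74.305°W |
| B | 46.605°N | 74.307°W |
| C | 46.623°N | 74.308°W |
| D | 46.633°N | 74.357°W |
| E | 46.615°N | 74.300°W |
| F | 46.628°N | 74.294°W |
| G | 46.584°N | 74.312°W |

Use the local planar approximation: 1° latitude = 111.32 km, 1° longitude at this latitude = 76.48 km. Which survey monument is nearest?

Distances from 46.607°N, 74.326°W:
A: √((0.020·111.32)² + (0.021·76.48)²) = √(4.95686 + 2.57949) = 2.745 km
B: √((-0.002·111.32)² + (0.019·76.48)²) = √(0.04957 + 2.11156) = 1.470 km
C: √((0.016·111.32)² + (0.018·76.48)²) = √(3.17239 + 1.89514) = 2.251 km
D: √((0.026·111.32)² + (-0.031·76.48)²) = √(8.37709 + 5.62107) = 3.741 km
E: √((0.008·111.32)² + (0.026·76.48)²) = √(0.79310 + 3.95405) = 2.179 km
F: √((0.021·111.32)² + (0.032·76.48)²) = √(5.46493 + 5.98957) = 3.384 km
G: √((-0.023·111.32)² + (0.014·76.48)²) = √(6.55544 + 1.14644) = 2.775 km
Minimum: B at 1.470 km.

B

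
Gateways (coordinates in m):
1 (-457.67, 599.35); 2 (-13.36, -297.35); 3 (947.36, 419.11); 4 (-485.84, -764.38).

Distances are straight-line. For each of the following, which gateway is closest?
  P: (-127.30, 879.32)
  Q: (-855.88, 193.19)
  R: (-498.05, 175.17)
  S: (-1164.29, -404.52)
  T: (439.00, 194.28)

P at (-127.30, 879.32):
  1: 433.04 m
  2: 1182.17 m
  3: 1169.05 m
  4: 1682.35 m
  → nearest: 1 (433.04 m)
Q at (-855.88, 193.19):
  1: 568.80 m
  2: 974.92 m
  3: 1817.34 m
  4: 1026.58 m
  → nearest: 1 (568.80 m)
R at (-498.05, 175.17):
  1: 426.10 m
  2: 676.90 m
  3: 1465.85 m
  4: 939.63 m
  → nearest: 1 (426.10 m)
S at (-1164.29, -404.52):
  1: 1227.63 m
  2: 1155.91 m
  3: 2266.59 m
  4: 767.98 m
  → nearest: 4 (767.98 m)
T at (439.00, 194.28):
  1: 983.92 m
  2: 668.08 m
  3: 555.86 m
  4: 1332.05 m
  → nearest: 3 (555.86 m)

P→1; Q→1; R→1; S→4; T→3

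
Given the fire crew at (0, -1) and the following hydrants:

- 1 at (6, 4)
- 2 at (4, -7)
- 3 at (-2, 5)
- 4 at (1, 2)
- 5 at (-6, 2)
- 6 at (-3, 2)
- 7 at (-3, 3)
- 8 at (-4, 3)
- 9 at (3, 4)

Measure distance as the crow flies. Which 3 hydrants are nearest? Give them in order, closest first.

4, 6, 7

Distances from (0, -1):
1: √((6)² + (5)²) = √(36.000 + 25.000) = 7.8
2: √((4)² + (-6)²) = √(16.000 + 36.000) = 7.2
3: √((-2)² + (6)²) = √(4.000 + 36.000) = 6.3
4: √((1)² + (3)²) = √(1.000 + 9.000) = 3.2
5: √((-6)² + (3)²) = √(36.000 + 9.000) = 6.7
6: √((-3)² + (3)²) = √(9.000 + 9.000) = 4.2
7: √((-3)² + (4)²) = √(9.000 + 16.000) = 5.0
8: √((-4)² + (4)²) = √(16.000 + 16.000) = 5.7
9: √((3)² + (5)²) = √(9.000 + 25.000) = 5.8
Sorted: 4 (3.2) < 6 (4.2) < 7 (5.0) < 8 (5.7) < 9 (5.8) < …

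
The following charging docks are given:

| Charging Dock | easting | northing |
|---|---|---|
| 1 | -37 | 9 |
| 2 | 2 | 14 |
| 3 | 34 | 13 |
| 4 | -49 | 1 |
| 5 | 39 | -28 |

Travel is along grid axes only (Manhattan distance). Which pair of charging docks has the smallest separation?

1 and 4

Pairwise distances:
1–2: 44
1–3: 75
1–4: 20
1–5: 113
2–3: 33
2–4: 64
2–5: 79
3–4: 95
3–5: 46
4–5: 117
Closest pair: 1–4 at 20.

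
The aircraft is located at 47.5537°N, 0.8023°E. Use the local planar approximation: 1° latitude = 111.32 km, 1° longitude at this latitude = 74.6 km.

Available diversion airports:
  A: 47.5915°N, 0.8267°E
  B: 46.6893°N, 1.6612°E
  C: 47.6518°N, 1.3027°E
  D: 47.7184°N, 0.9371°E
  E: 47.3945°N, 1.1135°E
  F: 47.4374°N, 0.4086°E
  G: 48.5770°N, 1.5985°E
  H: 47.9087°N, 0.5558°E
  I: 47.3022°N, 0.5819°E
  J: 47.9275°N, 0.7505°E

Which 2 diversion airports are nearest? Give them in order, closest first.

Distances from 47.5537°N, 0.8023°E:
A: √((0.0378·111.32)² + (0.0244·74.6)²) = √(17.706389 + 3.313274) = 4.5847 km
B: √((-0.8644·111.32)² + (0.8589·74.6)²) = √(9259.252165 + 4105.469787) = 115.6059 km
C: √((0.0981·111.32)² + (0.5004·74.6)²) = √(119.257146 + 1393.516954) = 38.8944 km
D: √((0.1647·111.32)² + (0.1348·74.6)²) = √(336.150370 + 101.124745) = 20.9111 km
E: √((-0.1592·111.32)² + (0.3112·74.6)²) = √(314.074388 + 538.960369) = 29.2068 km
F: √((-0.1163·111.32)² + (-0.3937·74.6)²) = √(167.612277 + 862.598075) = 32.0969 km
G: √((1.0233·111.32)² + (0.7962·74.6)²) = √(12976.343806 + 3527.946588) = 128.4690 km
H: √((0.3550·111.32)² + (-0.2465·74.6)²) = √(1561.719746 + 338.151643) = 43.5875 km
I: √((-0.2515·111.32)² + (-0.2204·74.6)²) = √(783.830889 + 270.334103) = 32.4679 km
J: √((0.3738·111.32)² + (-0.0518·74.6)²) = √(1731.509942 + 14.932660) = 41.7905 km
Sorted: A (4.5847 km) < D (20.9111 km) < E (29.2068 km) < F (32.0969 km) < …

A, D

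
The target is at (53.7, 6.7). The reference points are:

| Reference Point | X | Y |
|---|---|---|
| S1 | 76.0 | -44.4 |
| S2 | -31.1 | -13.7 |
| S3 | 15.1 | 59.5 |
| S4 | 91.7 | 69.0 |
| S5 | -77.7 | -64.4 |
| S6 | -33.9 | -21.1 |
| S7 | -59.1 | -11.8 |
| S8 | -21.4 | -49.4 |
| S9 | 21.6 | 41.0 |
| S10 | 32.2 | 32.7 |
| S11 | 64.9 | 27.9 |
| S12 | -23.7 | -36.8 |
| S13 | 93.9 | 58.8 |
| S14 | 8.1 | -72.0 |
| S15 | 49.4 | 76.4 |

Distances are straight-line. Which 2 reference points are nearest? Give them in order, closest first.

S11, S10

Distances from (53.7, 6.7):
S1: √((22.3)² + (-51.1)²) = √(497.290 + 2611.210) = 55.8
S2: √((-84.8)² + (-20.4)²) = √(7191.040 + 416.160) = 87.2
S3: √((-38.6)² + (52.8)²) = √(1489.960 + 2787.840) = 65.4
S4: √((38.0)² + (62.3)²) = √(1444.000 + 3881.290) = 73.0
S5: √((-131.4)² + (-71.1)²) = √(17265.960 + 5055.210) = 149.4
S6: √((-87.6)² + (-27.8)²) = √(7673.760 + 772.840) = 91.9
S7: √((-112.8)² + (-18.5)²) = √(12723.840 + 342.250) = 114.3
S8: √((-75.1)² + (-56.1)²) = √(5640.010 + 3147.210) = 93.7
S9: √((-32.1)² + (34.3)²) = √(1030.410 + 1176.490) = 47.0
S10: √((-21.5)² + (26.0)²) = √(462.250 + 676.000) = 33.7
S11: √((11.2)² + (21.2)²) = √(125.440 + 449.440) = 24.0
S12: √((-77.4)² + (-43.5)²) = √(5990.760 + 1892.250) = 88.8
S13: √((40.2)² + (52.1)²) = √(1616.040 + 2714.410) = 65.8
S14: √((-45.6)² + (-78.7)²) = √(2079.360 + 6193.690) = 91.0
S15: √((-4.3)² + (69.7)²) = √(18.490 + 4858.090) = 69.8
Sorted: S11 (24.0) < S10 (33.7) < S9 (47.0) < S1 (55.8) < …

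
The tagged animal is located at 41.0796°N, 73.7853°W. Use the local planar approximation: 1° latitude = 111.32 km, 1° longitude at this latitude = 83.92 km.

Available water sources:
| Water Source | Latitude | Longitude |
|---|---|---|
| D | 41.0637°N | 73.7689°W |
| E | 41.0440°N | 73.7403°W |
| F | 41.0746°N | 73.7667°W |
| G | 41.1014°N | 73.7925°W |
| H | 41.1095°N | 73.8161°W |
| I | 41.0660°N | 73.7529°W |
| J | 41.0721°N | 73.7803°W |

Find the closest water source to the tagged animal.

Distances from 41.0796°N, 73.7853°W:
D: 2.2421 km
E: 5.4742 km
F: 1.6572 km
G: 2.5009 km
H: 4.2142 km
I: 3.1121 km
J: 0.9344 km
Minimum: J at 0.9344 km.

J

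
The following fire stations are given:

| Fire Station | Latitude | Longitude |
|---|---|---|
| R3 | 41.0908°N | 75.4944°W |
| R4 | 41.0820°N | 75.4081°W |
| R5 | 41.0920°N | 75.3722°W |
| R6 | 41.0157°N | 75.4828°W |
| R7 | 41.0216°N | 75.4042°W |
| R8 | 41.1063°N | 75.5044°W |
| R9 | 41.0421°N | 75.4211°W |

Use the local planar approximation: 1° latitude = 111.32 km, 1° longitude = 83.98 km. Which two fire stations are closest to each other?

R3 and R8

Pairwise distances:
R3–R4: 7.3134 km
R3–R5: 10.2632 km
R3–R6: 8.4167 km
R3–R7: 10.8038 km
R3–R8: 1.9190 km
R3–R9: 8.2026 km
R4–R5: 3.2138 km
R4–R6: 9.6864 km
R4–R7: 6.7317 km
R4–R8: 8.5277 km
R4–R9: 4.5739 km
R5–R6: 12.5862 km
R5–R7: 8.2849 km
R5–R8: 11.2157 km
R5–R9: 6.9080 km
R6–R7: 6.6334 km
R6–R8: 10.2474 km
R6–R9: 5.9570 km
R7–R8: 12.6377 km
R7–R9: 2.6874 km
R8–R9: 10.0007 km
Closest pair: R3–R8 at 1.9190 km.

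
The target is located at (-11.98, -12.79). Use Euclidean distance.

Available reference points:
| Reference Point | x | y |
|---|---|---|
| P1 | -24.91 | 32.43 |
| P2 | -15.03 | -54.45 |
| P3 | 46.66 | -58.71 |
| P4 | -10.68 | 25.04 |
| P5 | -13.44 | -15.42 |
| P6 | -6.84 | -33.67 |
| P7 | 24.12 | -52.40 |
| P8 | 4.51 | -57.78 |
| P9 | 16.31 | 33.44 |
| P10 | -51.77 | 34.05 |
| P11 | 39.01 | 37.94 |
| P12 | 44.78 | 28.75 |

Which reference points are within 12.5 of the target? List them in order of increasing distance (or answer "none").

P5

Distances from (-11.98, -12.79):
P1: √((-12.93)² + (45.22)²) = √(167.1849 + 2044.8484) = 47.03
P2: √((-3.05)² + (-41.66)²) = √(9.3025 + 1735.5556) = 41.77
P3: √((58.64)² + (-45.92)²) = √(3438.6496 + 2108.6464) = 74.48
P4: √((1.30)² + (37.83)²) = √(1.6900 + 1431.1089) = 37.85
P5: √((-1.46)² + (-2.63)²) = √(2.1316 + 6.9169) = 3.01
P6: √((5.14)² + (-20.88)²) = √(26.4196 + 435.9744) = 21.50
P7: √((36.10)² + (-39.61)²) = √(1303.2100 + 1568.9521) = 53.59
P8: √((16.49)² + (-44.99)²) = √(271.9201 + 2024.1001) = 47.92
P9: √((28.29)² + (46.23)²) = √(800.3241 + 2137.2129) = 54.20
P10: √((-39.79)² + (46.84)²) = √(1583.2441 + 2193.9856) = 61.46
P11: √((50.99)² + (50.73)²) = √(2599.9801 + 2573.5329) = 71.93
P12: √((56.76)² + (41.54)²) = √(3221.6976 + 1725.5716) = 70.34
Threshold 12.5: P5 (3.01) is within range.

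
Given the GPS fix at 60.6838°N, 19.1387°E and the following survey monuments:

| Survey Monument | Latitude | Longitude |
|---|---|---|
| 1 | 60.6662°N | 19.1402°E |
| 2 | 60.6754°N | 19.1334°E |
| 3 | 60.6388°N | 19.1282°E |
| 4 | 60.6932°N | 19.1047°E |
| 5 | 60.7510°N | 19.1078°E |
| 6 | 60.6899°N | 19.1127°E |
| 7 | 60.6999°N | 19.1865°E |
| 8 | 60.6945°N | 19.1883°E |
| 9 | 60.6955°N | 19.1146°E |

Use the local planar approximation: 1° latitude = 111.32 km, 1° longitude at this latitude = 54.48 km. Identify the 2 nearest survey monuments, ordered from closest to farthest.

Distances from 60.6838°N, 19.1387°E:
1: √((-0.0176·111.32)² + (0.0015·54.48)²) = √(3.838590 + 0.006678) = 1.9609 km
2: √((-0.0084·111.32)² + (-0.0053·54.48)²) = √(0.874390 + 0.083373) = 0.9787 km
3: √((-0.0450·111.32)² + (-0.0105·54.48)²) = √(25.094088 + 0.327230) = 5.0420 km
4: √((0.0094·111.32)² + (-0.0340·54.48)²) = √(1.094970 + 3.431089) = 2.1275 km
5: √((0.0672·111.32)² + (-0.0309·54.48)²) = √(55.960932 + 2.833943) = 7.6678 km
6: √((0.0061·111.32)² + (-0.0260·54.48)²) = √(0.461112 + 2.006416) = 1.5708 km
7: √((0.0161·111.32)² + (0.0478·54.48)²) = √(3.212167 + 6.781566) = 3.1613 km
8: √((0.0107·111.32)² + (0.0496·54.48)²) = √(1.418776 + 7.301928) = 2.9531 km
9: √((0.0117·111.32)² + (-0.0241·54.48)²) = √(1.696360 + 1.723885) = 1.8494 km
Sorted: 2 (0.9787 km) < 6 (1.5708 km) < 9 (1.8494 km) < 1 (1.9609 km) < …

2, 6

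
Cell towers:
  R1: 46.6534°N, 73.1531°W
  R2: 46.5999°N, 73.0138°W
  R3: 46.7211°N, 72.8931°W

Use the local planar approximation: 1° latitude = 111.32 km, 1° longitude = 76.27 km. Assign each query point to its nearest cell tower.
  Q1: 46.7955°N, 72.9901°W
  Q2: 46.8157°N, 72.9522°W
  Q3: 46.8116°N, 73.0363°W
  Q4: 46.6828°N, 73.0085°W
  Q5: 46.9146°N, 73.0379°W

Q1→R3; Q2→R3; Q3→R3; Q4→R2; Q5→R3

Q1 at 46.7955°N, 72.9901°W:
  R1: 20.1192 km
  R2: 21.8491 km
  R3: 11.1053 km
  → nearest: R3 (11.1053 km)
Q2 at 46.8157°N, 72.9522°W:
  R1: 23.6898 km
  R2: 24.4780 km
  R3: 11.4550 km
  → nearest: R3 (11.4550 km)
Q3 at 46.8116°N, 73.0363°W:
  R1: 19.7357 km
  R2: 23.6288 km
  R3: 14.8587 km
  → nearest: R3 (14.8587 km)
Q4 at 46.6828°N, 73.0085°W:
  R1: 11.5040 km
  R2: 9.2373 km
  R3: 9.7798 km
  → nearest: R2 (9.2373 km)
Q5 at 46.9146°N, 73.0379°W:
  R1: 30.3753 km
  R2: 35.0806 km
  R3: 24.2066 km
  → nearest: R3 (24.2066 km)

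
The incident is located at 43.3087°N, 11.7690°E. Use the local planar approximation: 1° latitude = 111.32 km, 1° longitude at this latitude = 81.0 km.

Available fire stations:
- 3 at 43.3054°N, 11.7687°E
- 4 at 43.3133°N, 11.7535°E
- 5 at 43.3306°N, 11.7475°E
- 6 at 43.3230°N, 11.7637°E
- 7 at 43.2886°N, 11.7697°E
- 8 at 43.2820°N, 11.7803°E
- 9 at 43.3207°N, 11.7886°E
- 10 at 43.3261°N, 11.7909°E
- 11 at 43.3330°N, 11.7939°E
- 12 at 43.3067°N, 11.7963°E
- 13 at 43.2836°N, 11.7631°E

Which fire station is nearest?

Distances from 43.3087°N, 11.7690°E:
3: √((-0.0033·111.32)² + (-0.0003·81.0)²) = √(0.134950 + 0.000590) = 0.3682 km
4: √((0.0046·111.32)² + (-0.0155·81.0)²) = √(0.262218 + 1.576280) = 1.3559 km
5: √((0.0219·111.32)² + (-0.0215·81.0)²) = √(5.943395 + 3.032822) = 2.9960 km
6: √((0.0143·111.32)² + (-0.0053·81.0)²) = √(2.534069 + 0.184298) = 1.6487 km
7: √((-0.0201·111.32)² + (0.0007·81.0)²) = √(5.006549 + 0.003215) = 2.2383 km
8: √((-0.0267·111.32)² + (0.0113·81.0)²) = √(8.834234 + 0.837774) = 3.1100 km
9: √((0.0120·111.32)² + (0.0196·81.0)²) = √(1.784469 + 2.520474) = 2.0748 km
10: √((0.0174·111.32)² + (0.0219·81.0)²) = √(3.751845 + 3.146721) = 2.6265 km
11: √((0.0243·111.32)² + (0.0249·81.0)²) = √(7.317436 + 4.067886) = 3.3742 km
12: √((-0.0020·111.32)² + (0.0273·81.0)²) = √(0.049569 + 4.889848) = 2.2225 km
13: √((-0.0251·111.32)² + (-0.0059·81.0)²) = √(7.807174 + 0.228388) = 2.8347 km
Minimum: 3 at 0.3682 km.

3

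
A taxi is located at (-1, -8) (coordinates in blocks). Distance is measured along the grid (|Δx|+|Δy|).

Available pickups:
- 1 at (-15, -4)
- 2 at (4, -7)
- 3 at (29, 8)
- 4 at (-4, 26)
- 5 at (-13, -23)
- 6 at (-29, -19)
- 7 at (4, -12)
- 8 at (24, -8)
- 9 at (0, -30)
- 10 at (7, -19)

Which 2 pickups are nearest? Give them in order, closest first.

Distances from (-1, -8):
1: |-14| + |4| = 14 + 4 = 18 blocks
2: |5| + |1| = 5 + 1 = 6 blocks
3: |30| + |16| = 30 + 16 = 46 blocks
4: |-3| + |34| = 3 + 34 = 37 blocks
5: |-12| + |-15| = 12 + 15 = 27 blocks
6: |-28| + |-11| = 28 + 11 = 39 blocks
7: |5| + |-4| = 5 + 4 = 9 blocks
8: |25| + |0| = 25 + 0 = 25 blocks
9: |1| + |-22| = 1 + 22 = 23 blocks
10: |8| + |-11| = 8 + 11 = 19 blocks
Sorted: 2 (6 blocks) < 7 (9 blocks) < 1 (18 blocks) < 10 (19 blocks) < …

2, 7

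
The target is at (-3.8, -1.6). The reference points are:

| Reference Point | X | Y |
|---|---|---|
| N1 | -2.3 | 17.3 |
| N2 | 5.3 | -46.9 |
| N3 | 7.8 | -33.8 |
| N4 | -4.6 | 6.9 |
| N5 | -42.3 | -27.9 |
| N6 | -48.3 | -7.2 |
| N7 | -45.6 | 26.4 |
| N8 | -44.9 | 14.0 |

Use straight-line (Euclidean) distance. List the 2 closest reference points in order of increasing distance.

Distances from (-3.8, -1.6):
N1: 19.0
N2: 46.2
N3: 34.2
N4: 8.5
N5: 46.6
N6: 44.9
N7: 50.3
N8: 44.0
Sorted: N4 (8.5) < N1 (19.0) < N3 (34.2) < N8 (44.0) < …

N4, N1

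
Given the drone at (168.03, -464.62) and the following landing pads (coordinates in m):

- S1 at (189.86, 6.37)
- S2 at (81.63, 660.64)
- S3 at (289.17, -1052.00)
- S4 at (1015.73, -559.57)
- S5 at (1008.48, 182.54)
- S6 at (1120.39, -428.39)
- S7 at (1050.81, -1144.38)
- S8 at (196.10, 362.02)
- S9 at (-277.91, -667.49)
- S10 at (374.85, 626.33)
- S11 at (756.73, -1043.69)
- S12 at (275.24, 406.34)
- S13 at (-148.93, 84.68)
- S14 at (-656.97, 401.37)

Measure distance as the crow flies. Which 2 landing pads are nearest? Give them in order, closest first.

Distances from (168.03, -464.62):
S1: 471.50 m
S2: 1128.57 m
S3: 599.74 m
S4: 853.00 m
S5: 1060.74 m
S6: 953.05 m
S7: 1114.17 m
S8: 827.12 m
S9: 489.92 m
S10: 1110.38 m
S11: 825.77 m
S12: 877.53 m
S13: 634.19 m
S14: 1196.06 m
Sorted: S1 (471.50 m) < S9 (489.92 m) < S3 (599.74 m) < S13 (634.19 m) < …

S1, S9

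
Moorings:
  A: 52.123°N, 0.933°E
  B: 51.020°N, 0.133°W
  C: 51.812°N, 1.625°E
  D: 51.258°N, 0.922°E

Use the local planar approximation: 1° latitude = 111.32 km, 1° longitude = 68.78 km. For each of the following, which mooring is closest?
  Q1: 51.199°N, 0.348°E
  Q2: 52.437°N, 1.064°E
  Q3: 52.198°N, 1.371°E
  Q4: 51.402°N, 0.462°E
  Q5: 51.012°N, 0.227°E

Q1→B; Q2→A; Q3→A; Q4→D; Q5→B

Q1 at 51.199°N, 0.348°E:
  A: √((0.924·111.32)² + (0.585·68.78)²) = √(10580.11377 + 1618.95984) = 110.449 km
  B: √((-0.179·111.32)² + (-0.481·68.78)²) = √(397.05663 + 1094.49680) = 38.621 km
  C: √((0.613·111.32)² + (1.277·68.78)²) = √(4656.58296 + 7714.47076) = 111.225 km
  D: √((0.059·111.32)² + (0.574·68.78)²) = √(43.13705 + 1558.64829) = 40.022 km
  → nearest: B (38.621 km)
Q2 at 52.437°N, 1.064°E:
  A: √((-0.314·111.32)² + (-0.131·68.78)²) = √(1221.81567 + 81.18334) = 36.097 km
  B: √((-1.417·111.32)² + (-1.197·68.78)²) = √(24882.04641 + 6778.17292) = 177.933 km
  C: √((-0.625·111.32)² + (0.561·68.78)²) = √(4840.68062 + 1488.84698) = 79.558 km
  D: √((-1.179·111.32)² + (-0.142·68.78)²) = √(17225.58601 + 95.38960) = 131.609 km
  → nearest: A (36.097 km)
Q3 at 52.198°N, 1.371°E:
  A: √((-0.075·111.32)² + (-0.438·68.78)²) = √(69.70580 + 907.55419) = 31.261 km
  B: √((-1.178·111.32)² + (-1.504·68.78)²) = √(17196.37773 + 10700.89285) = 167.025 km
  C: √((-0.386·111.32)² + (0.254·68.78)²) = √(1846.37965 + 305.20509) = 46.385 km
  D: √((-0.940·111.32)² + (-0.449·68.78)²) = √(10949.69702 + 953.71151) = 109.103 km
  → nearest: A (31.261 km)
Q4 at 51.402°N, 0.462°E:
  A: √((0.721·111.32)² + (0.471·68.78)²) = √(6441.94370 + 1049.46065) = 86.553 km
  B: √((-0.382·111.32)² + (-0.595·68.78)²) = √(1808.31099 + 1674.78196) = 59.018 km
  C: √((0.410·111.32)² + (1.163·68.78)²) = √(2083.11914 + 6398.58248) = 92.096 km
  D: √((-0.144·111.32)² + (0.460·68.78)²) = √(256.96346 + 1001.01367) = 35.468 km
  → nearest: D (35.468 km)
Q5 at 51.012°N, 0.227°E:
  A: √((1.111·111.32)² + (0.706·68.78)²) = √(15295.88160 + 2357.94540) = 132.868 km
  B: √((0.008·111.32)² + (-0.360·68.78)²) = √(0.79310 + 613.09722) = 24.777 km
  C: √((0.800·111.32)² + (1.398·68.78)²) = √(7930.97114 + 9245.67633) = 131.060 km
  D: √((0.246·111.32)² + (0.695·68.78)²) = √(749.92289 + 2285.04076) = 55.091 km
  → nearest: B (24.777 km)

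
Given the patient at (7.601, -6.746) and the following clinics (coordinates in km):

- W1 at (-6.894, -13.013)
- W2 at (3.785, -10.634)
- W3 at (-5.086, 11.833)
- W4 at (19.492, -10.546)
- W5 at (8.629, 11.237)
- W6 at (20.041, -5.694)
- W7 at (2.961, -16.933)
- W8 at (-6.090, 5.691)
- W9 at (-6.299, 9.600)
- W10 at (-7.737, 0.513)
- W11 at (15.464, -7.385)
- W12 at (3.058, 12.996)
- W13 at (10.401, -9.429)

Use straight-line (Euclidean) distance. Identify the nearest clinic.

W13

Distances from (7.601, -6.746):
W1: √((-14.495)² + (-6.267)²) = √(210.10503 + 39.27529) = 15.792 km
W2: √((-3.816)² + (-3.888)²) = √(14.56186 + 15.11654) = 5.448 km
W3: √((-12.687)² + (18.579)²) = √(160.95997 + 345.17924) = 22.498 km
W4: √((11.891)² + (-3.800)²) = √(141.39588 + 14.44000) = 12.483 km
W5: √((1.028)² + (17.983)²) = √(1.05678 + 323.38829) = 18.012 km
W6: √((12.440)² + (1.052)²) = √(154.75360 + 1.10670) = 12.484 km
W7: √((-4.640)² + (-10.187)²) = √(21.52960 + 103.77497) = 11.194 km
W8: √((-13.691)² + (12.437)²) = √(187.44348 + 154.67897) = 18.497 km
W9: √((-13.900)² + (16.346)²) = √(193.21000 + 267.19172) = 21.457 km
W10: √((-15.338)² + (7.259)²) = √(235.25424 + 52.69308) = 16.969 km
W11: √((7.863)² + (-0.639)²) = √(61.82677 + 0.40832) = 7.889 km
W12: √((-4.543)² + (19.742)²) = √(20.63885 + 389.74656) = 20.258 km
W13: √((2.800)² + (-2.683)²) = √(7.84000 + 7.19849) = 3.878 km
Minimum: W13 at 3.878 km.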